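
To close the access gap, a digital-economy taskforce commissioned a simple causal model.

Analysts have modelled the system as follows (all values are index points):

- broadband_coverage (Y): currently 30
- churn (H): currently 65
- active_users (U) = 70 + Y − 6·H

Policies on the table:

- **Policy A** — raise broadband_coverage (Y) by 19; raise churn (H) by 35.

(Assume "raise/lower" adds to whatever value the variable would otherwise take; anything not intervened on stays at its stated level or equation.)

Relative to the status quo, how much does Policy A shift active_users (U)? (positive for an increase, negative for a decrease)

-191

Baseline:
  Y = 30
  H = 65
  U = 70 + 30 − 6·65 = -290
Policy A (Y + 19, H + 35):
  Y = 30 + 19 = 49
  H = 65 + 35 = 100
  U = 70 + 49 − 6·100 = -481
Change in U: -481 − (-290) = -191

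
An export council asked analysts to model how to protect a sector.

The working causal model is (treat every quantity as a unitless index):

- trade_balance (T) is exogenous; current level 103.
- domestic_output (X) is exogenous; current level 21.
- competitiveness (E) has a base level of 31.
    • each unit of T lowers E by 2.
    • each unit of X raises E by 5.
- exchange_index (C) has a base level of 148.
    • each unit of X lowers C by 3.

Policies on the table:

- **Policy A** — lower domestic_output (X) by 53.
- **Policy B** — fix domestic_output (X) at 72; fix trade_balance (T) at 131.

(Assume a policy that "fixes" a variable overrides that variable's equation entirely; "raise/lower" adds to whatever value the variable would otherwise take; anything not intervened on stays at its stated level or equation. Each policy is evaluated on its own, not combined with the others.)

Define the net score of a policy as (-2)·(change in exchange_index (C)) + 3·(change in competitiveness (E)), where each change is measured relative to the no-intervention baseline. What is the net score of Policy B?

903

Baseline:
  T = 103
  X = 21
  E = 31 − 2·103 + 5·21 = -70
  C = 148 − 3·21 = 85
Policy B (X := 72, T := 131):
  T = 131
  X = 72
  E = 31 − 2·131 + 5·72 = 129
  C = 148 − 3·72 = -68
ΔC = -68 − 85 = -153; ΔE = 129 − (-70) = 199
Score = (-2)·(-153) + 3·199 = 903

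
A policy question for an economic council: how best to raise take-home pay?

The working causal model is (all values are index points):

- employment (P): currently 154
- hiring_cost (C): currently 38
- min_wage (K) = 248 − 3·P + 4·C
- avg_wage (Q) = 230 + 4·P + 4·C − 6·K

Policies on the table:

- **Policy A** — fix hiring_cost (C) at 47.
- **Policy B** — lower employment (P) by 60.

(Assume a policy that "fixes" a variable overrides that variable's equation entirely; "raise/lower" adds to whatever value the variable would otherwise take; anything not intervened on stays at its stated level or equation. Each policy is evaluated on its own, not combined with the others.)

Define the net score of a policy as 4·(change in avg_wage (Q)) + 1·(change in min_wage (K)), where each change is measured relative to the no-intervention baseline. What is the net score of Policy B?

-5100

Baseline:
  P = 154
  C = 38
  K = 248 − 3·154 + 4·38 = -62
  Q = 230 + 4·154 + 4·38 − 6·(-62) = 1370
Policy B (P − 60):
  P = 154 − 60 = 94
  C = 38
  K = 248 − 3·94 + 4·38 = 118
  Q = 230 + 4·94 + 4·38 − 6·118 = 50
ΔQ = 50 − 1370 = -1320; ΔK = 118 − (-62) = 180
Score = 4·(-1320) + 1·180 = -5100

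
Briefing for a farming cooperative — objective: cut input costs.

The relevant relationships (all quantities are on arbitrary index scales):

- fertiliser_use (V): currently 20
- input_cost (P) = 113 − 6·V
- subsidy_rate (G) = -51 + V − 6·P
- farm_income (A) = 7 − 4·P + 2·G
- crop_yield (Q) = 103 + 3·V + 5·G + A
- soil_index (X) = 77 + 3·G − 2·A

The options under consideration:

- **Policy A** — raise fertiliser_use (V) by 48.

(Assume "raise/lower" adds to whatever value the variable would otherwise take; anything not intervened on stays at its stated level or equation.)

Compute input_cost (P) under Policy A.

Policy A (V + 48):
  V = 20 + 48 = 68
  P = 113 − 6·68 = -295

-295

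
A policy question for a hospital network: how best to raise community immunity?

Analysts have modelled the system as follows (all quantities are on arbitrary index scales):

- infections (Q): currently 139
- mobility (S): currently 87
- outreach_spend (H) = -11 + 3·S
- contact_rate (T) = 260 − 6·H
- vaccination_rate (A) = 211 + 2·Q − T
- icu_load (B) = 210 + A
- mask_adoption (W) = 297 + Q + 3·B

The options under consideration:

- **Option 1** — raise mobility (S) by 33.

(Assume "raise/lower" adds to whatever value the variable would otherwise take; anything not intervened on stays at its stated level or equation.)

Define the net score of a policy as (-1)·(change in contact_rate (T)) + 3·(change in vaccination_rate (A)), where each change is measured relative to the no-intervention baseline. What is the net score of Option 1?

Baseline:
  Q = 139
  S = 87
  H = -11 + 3·87 = 250
  T = 260 − 6·250 = -1240
  A = 211 + 2·139 − (-1240) = 1729
Option 1 (S + 33):
  Q = 139
  S = 87 + 33 = 120
  H = -11 + 3·120 = 349
  T = 260 − 6·349 = -1834
  A = 211 + 2·139 − (-1834) = 2323
ΔT = -1834 − (-1240) = -594; ΔA = 2323 − 1729 = 594
Score = (-1)·(-594) + 3·594 = 2376

2376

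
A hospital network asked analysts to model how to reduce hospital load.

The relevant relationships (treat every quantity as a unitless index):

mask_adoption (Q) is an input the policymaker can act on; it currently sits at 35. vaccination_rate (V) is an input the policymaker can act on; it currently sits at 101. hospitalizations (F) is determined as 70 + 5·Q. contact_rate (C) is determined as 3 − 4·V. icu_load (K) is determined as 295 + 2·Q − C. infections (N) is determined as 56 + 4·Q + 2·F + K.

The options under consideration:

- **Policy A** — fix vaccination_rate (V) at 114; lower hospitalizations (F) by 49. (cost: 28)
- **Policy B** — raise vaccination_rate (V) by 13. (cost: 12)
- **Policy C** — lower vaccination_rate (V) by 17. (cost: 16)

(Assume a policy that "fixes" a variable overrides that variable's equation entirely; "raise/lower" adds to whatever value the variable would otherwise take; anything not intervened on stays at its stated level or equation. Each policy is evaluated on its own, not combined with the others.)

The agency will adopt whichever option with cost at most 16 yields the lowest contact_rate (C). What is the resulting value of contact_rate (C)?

-453

Policy B (V + 13):
  V = 101 + 13 = 114
  C = 3 − 4·114 = -453
Policy C (V − 17):
  V = 101 − 17 = 84
  C = 3 − 4·84 = -333
Comparing — Policy B: C=-453, Policy C: C=-333. Lowest is -453 (Policy B).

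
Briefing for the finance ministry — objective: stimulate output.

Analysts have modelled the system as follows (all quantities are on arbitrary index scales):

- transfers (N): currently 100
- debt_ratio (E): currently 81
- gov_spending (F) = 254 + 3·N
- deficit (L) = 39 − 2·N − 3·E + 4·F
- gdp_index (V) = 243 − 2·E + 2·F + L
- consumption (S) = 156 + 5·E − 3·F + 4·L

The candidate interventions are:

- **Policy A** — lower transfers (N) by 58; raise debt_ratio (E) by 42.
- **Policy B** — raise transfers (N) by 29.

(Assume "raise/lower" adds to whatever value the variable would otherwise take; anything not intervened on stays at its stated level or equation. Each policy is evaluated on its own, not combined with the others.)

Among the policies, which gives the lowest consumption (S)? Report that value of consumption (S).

4055

Policy A (N − 58, E + 42):
  N = 100 − 58 = 42
  E = 81 + 42 = 123
  F = 254 + 3·42 = 380
  L = 39 − 2·42 − 3·123 + 4·380 = 1106
  S = 156 + 5·123 − 3·380 + 4·1106 = 4055
Policy B (N + 29):
  N = 100 + 29 = 129
  E = 81
  F = 254 + 3·129 = 641
  L = 39 − 2·129 − 3·81 + 4·641 = 2102
  S = 156 + 5·81 − 3·641 + 4·2102 = 7046
Comparing — Policy A: S=4055, Policy B: S=7046. Lowest is 4055 (Policy A).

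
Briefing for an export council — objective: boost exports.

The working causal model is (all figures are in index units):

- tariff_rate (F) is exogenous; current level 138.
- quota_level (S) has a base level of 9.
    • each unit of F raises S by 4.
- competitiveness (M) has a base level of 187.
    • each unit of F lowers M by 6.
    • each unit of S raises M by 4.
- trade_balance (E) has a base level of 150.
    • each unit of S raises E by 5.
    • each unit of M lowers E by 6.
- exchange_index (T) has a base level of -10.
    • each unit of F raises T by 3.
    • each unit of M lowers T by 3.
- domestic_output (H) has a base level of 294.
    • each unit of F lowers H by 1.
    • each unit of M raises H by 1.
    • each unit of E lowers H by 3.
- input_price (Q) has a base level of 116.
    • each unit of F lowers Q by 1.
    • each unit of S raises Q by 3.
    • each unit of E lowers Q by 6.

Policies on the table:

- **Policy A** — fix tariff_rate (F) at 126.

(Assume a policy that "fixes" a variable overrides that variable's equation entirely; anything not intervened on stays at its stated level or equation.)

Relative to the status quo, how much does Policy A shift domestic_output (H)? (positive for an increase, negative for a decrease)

Baseline:
  F = 138
  S = 9 + 4·138 = 561
  M = 187 − 6·138 + 4·561 = 1603
  E = 150 + 5·561 − 6·1603 = -6663
  H = 294 − 138 + 1603 − 3·(-6663) = 21748
Policy A (F := 126):
  F = 126
  S = 9 + 4·126 = 513
  M = 187 − 6·126 + 4·513 = 1483
  E = 150 + 5·513 − 6·1483 = -6183
  H = 294 − 126 + 1483 − 3·(-6183) = 20200
Change in H: 20200 − 21748 = -1548

-1548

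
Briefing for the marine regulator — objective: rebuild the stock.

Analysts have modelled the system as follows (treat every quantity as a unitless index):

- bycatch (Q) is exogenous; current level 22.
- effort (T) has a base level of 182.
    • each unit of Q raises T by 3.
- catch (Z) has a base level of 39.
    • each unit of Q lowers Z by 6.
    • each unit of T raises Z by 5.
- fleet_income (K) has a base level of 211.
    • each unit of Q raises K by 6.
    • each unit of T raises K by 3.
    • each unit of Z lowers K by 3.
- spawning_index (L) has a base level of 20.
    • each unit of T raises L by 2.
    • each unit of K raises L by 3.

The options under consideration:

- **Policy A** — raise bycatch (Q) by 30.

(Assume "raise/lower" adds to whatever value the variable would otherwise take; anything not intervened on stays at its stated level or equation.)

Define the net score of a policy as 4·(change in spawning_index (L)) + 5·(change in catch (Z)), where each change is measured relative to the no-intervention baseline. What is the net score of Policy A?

-2250

Baseline:
  Q = 22
  T = 182 + 3·22 = 248
  Z = 39 − 6·22 + 5·248 = 1147
  K = 211 + 6·22 + 3·248 − 3·1147 = -2354
  L = 20 + 2·248 + 3·(-2354) = -6546
Policy A (Q + 30):
  Q = 22 + 30 = 52
  T = 182 + 3·52 = 338
  Z = 39 − 6·52 + 5·338 = 1417
  K = 211 + 6·52 + 3·338 − 3·1417 = -2714
  L = 20 + 2·338 + 3·(-2714) = -7446
ΔL = -7446 − (-6546) = -900; ΔZ = 1417 − 1147 = 270
Score = 4·(-900) + 5·270 = -2250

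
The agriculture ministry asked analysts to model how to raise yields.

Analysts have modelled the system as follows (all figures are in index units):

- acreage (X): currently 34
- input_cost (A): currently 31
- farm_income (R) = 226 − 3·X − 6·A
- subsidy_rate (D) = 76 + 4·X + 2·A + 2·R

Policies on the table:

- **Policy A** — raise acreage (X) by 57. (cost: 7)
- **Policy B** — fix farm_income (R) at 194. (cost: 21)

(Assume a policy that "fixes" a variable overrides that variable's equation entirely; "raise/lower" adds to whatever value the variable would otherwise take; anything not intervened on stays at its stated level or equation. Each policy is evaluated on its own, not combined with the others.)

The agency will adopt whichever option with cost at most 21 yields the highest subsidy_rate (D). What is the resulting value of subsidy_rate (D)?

Policy A (X + 57):
  X = 34 + 57 = 91
  A = 31
  R = 226 − 3·91 − 6·31 = -233
  D = 76 + 4·91 + 2·31 + 2·(-233) = 36
Policy B (R := 194):
  X = 34
  A = 31
  R = 194
  D = 76 + 4·34 + 2·31 + 2·194 = 662
Comparing — Policy A: D=36, Policy B: D=662. Highest is 662 (Policy B).

662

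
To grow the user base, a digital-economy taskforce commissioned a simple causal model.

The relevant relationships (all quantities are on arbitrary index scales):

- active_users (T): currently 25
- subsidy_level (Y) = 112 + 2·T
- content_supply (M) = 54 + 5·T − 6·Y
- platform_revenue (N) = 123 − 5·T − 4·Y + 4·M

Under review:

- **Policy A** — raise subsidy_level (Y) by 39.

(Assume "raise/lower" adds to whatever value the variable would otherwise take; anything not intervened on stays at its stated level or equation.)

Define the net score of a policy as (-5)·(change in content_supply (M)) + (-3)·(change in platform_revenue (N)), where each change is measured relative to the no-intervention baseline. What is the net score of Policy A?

4446

Baseline:
  T = 25
  Y = 112 + 2·25 = 162
  M = 54 + 5·25 − 6·162 = -793
  N = 123 − 5·25 − 4·162 + 4·(-793) = -3822
Policy A (Y + 39):
  T = 25
  Y = 112 + 2·25 (+39 from intervention) = 201
  M = 54 + 5·25 − 6·201 = -1027
  N = 123 − 5·25 − 4·201 + 4·(-1027) = -4914
ΔM = -1027 − (-793) = -234; ΔN = -4914 − (-3822) = -1092
Score = (-5)·(-234) + (-3)·(-1092) = 4446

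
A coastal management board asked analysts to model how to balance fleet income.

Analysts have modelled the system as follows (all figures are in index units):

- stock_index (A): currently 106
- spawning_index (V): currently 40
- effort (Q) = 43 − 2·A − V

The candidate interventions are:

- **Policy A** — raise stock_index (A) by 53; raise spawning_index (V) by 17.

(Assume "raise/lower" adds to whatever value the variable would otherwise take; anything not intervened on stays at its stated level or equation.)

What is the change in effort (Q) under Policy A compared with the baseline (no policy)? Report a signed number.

-123

Baseline:
  A = 106
  V = 40
  Q = 43 − 2·106 − 40 = -209
Policy A (A + 53, V + 17):
  A = 106 + 53 = 159
  V = 40 + 17 = 57
  Q = 43 − 2·159 − 57 = -332
Change in Q: -332 − (-209) = -123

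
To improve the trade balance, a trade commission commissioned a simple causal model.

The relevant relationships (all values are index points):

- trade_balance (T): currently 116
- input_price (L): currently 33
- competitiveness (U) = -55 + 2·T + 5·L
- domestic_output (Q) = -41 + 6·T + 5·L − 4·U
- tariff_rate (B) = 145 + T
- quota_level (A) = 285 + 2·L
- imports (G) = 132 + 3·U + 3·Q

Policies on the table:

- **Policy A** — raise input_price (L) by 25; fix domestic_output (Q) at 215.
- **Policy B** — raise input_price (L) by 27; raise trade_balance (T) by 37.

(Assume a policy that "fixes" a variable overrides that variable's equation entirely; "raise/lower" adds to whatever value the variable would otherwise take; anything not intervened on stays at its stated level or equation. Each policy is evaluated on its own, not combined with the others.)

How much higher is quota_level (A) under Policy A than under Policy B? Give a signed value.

-4

Policy A (L + 25, Q := 215):
  L = 33 + 25 = 58
  A = 285 + 2·58 = 401
Policy B (L + 27, T + 37):
  L = 33 + 27 = 60
  A = 285 + 2·60 = 405
A: 401 − 405 = -4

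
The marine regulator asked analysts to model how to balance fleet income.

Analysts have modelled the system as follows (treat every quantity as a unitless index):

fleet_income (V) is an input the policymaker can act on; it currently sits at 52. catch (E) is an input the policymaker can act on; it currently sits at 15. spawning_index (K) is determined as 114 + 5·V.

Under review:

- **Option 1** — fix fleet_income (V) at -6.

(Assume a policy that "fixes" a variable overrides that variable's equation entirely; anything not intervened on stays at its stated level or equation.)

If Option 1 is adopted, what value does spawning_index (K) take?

Option 1 (V := -6):
  V = -6
  K = 114 + 5·(-6) = 84

84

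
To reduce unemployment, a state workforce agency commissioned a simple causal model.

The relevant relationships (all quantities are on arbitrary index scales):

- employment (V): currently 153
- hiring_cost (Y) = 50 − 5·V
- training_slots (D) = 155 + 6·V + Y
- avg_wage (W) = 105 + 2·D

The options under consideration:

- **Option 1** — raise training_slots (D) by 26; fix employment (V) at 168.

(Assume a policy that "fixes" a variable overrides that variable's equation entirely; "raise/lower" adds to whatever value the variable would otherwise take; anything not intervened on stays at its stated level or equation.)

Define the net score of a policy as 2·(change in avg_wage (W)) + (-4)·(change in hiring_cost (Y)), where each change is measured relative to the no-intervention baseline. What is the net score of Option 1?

Baseline:
  V = 153
  Y = 50 − 5·153 = -715
  D = 155 + 6·153 + (-715) = 358
  W = 105 + 2·358 = 821
Option 1 (D + 26, V := 168):
  V = 168
  Y = 50 − 5·168 = -790
  D = 155 + 6·168 + (-790) (+26 from intervention) = 399
  W = 105 + 2·399 = 903
ΔW = 903 − 821 = 82; ΔY = -790 − (-715) = -75
Score = 2·82 + (-4)·(-75) = 464

464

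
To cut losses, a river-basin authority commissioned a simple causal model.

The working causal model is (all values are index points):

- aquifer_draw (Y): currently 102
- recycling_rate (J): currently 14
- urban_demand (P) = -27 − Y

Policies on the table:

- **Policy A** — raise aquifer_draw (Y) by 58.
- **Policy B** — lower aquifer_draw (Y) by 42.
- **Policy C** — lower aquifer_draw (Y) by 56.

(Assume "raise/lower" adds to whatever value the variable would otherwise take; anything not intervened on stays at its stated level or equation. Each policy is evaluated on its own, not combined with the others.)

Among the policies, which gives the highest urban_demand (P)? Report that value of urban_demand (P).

-73

Policy A (Y + 58):
  Y = 102 + 58 = 160
  P = -27 − 160 = -187
Policy B (Y − 42):
  Y = 102 − 42 = 60
  P = -27 − 60 = -87
Policy C (Y − 56):
  Y = 102 − 56 = 46
  P = -27 − 46 = -73
Comparing — Policy A: P=-187, Policy B: P=-87, Policy C: P=-73. Highest is -73 (Policy C).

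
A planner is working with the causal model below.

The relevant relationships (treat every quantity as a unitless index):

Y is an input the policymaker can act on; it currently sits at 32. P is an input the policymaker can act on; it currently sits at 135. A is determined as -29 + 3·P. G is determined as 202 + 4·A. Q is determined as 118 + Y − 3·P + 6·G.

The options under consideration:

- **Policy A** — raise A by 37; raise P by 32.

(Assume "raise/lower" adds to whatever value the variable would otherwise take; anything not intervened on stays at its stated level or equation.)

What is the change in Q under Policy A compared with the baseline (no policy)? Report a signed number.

Baseline:
  Y = 32
  P = 135
  A = -29 + 3·135 = 376
  G = 202 + 4·376 = 1706
  Q = 118 + 32 − 3·135 + 6·1706 = 9981
Policy A (A + 37, P + 32):
  Y = 32
  P = 135 + 32 = 167
  A = -29 + 3·167 (+37 from intervention) = 509
  G = 202 + 4·509 = 2238
  Q = 118 + 32 − 3·167 + 6·2238 = 13077
Change in Q: 13077 − 9981 = 3096

3096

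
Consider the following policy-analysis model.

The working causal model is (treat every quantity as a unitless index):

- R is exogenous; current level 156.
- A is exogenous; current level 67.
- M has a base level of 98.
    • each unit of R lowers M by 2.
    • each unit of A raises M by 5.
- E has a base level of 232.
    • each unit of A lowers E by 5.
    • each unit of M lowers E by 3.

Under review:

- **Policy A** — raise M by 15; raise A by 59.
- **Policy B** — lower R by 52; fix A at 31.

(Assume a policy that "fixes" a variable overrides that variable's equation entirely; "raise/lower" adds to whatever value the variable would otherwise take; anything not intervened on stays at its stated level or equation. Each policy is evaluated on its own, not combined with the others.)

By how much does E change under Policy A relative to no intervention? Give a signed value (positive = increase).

-1225

Baseline:
  R = 156
  A = 67
  M = 98 − 2·156 + 5·67 = 121
  E = 232 − 5·67 − 3·121 = -466
Policy A (M + 15, A + 59):
  R = 156
  A = 67 + 59 = 126
  M = 98 − 2·156 + 5·126 (+15 from intervention) = 431
  E = 232 − 5·126 − 3·431 = -1691
Change in E: -1691 − (-466) = -1225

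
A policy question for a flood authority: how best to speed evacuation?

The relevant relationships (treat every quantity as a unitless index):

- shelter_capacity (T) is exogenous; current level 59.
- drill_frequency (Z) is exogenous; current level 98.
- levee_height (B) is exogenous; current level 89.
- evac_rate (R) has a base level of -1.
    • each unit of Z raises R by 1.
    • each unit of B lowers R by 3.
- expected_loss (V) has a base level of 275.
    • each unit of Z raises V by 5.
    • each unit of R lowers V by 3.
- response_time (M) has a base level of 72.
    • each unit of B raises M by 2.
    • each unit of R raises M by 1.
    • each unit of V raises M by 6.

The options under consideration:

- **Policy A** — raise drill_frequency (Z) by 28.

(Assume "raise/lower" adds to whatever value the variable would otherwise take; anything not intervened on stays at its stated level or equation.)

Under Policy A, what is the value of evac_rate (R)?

-142

Policy A (Z + 28):
  Z = 98 + 28 = 126
  B = 89
  R = -1 + 126 − 3·89 = -142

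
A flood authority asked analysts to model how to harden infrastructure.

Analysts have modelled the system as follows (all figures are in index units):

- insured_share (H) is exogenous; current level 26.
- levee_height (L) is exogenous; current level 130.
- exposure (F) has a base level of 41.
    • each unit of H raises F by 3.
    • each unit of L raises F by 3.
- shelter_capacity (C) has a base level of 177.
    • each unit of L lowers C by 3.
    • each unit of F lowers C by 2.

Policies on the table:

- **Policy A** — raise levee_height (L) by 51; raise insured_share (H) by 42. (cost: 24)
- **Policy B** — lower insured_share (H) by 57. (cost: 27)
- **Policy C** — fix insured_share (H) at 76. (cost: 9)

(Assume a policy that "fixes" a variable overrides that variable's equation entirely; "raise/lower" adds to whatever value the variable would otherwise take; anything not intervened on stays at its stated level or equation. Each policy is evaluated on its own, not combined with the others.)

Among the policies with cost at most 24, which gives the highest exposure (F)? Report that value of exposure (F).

Policy A (L + 51, H + 42):
  H = 26 + 42 = 68
  L = 130 + 51 = 181
  F = 41 + 3·68 + 3·181 = 788
Policy C (H := 76):
  H = 76
  L = 130
  F = 41 + 3·76 + 3·130 = 659
Comparing — Policy A: F=788, Policy C: F=659. Highest is 788 (Policy A).

788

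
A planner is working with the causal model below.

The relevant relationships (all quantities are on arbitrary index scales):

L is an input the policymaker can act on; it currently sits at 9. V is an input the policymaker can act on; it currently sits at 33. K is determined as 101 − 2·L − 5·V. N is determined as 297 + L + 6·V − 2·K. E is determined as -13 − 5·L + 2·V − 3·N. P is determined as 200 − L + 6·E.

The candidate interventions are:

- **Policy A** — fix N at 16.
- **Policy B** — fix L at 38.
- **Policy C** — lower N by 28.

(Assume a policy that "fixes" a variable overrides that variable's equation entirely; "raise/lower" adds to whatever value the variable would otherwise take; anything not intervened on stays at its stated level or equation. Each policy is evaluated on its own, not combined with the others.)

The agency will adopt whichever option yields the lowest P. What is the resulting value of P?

Policy A (N := 16):
  L = 9
  V = 33
  K = 101 − 2·9 − 5·33 = -82
  N = 16
  E = -13 − 5·9 + 2·33 − 3·16 = -40
  P = 200 − 9 + 6·(-40) = -49
Policy B (L := 38):
  L = 38
  V = 33
  K = 101 − 2·38 − 5·33 = -140
  N = 297 + 38 + 6·33 − 2·(-140) = 813
  E = -13 − 5·38 + 2·33 − 3·813 = -2576
  P = 200 − 38 + 6·(-2576) = -15294
Policy C (N − 28):
  L = 9
  V = 33
  K = 101 − 2·9 − 5·33 = -82
  N = 297 + 9 + 6·33 − 2·(-82) (−28 from intervention) = 640
  E = -13 − 5·9 + 2·33 − 3·640 = -1912
  P = 200 − 9 + 6·(-1912) = -11281
Comparing — Policy A: P=-49, Policy B: P=-15294, Policy C: P=-11281. Lowest is -15294 (Policy B).

-15294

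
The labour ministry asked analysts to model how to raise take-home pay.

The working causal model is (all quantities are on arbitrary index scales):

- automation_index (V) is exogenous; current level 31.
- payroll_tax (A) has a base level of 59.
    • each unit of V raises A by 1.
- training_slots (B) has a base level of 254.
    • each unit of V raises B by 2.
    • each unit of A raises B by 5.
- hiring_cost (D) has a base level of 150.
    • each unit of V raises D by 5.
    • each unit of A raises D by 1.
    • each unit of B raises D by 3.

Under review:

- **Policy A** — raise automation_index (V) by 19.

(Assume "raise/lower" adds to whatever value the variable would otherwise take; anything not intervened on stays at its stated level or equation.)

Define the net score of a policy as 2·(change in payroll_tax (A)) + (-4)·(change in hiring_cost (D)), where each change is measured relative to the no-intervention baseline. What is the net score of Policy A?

Baseline:
  V = 31
  A = 59 + 31 = 90
  B = 254 + 2·31 + 5·90 = 766
  D = 150 + 5·31 + 90 + 3·766 = 2693
Policy A (V + 19):
  V = 31 + 19 = 50
  A = 59 + 50 = 109
  B = 254 + 2·50 + 5·109 = 899
  D = 150 + 5·50 + 109 + 3·899 = 3206
ΔA = 109 − 90 = 19; ΔD = 3206 − 2693 = 513
Score = 2·19 + (-4)·513 = -2014

-2014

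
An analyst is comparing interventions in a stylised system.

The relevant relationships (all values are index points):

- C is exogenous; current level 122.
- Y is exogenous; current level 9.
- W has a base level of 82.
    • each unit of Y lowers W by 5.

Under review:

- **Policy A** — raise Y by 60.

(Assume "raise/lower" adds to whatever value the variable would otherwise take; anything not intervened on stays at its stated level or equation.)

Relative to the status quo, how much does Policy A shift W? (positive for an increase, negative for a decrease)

-300

Baseline:
  Y = 9
  W = 82 − 5·9 = 37
Policy A (Y + 60):
  Y = 9 + 60 = 69
  W = 82 − 5·69 = -263
Change in W: -263 − 37 = -300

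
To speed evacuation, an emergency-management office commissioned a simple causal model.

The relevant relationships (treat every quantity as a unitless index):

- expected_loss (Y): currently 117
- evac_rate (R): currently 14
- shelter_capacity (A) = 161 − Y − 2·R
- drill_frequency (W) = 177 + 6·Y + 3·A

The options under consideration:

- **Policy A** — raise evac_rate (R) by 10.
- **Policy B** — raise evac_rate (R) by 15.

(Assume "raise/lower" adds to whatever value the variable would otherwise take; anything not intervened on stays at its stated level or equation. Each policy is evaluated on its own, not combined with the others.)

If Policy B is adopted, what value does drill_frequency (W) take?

Policy B (R + 15):
  Y = 117
  R = 14 + 15 = 29
  A = 161 − 117 − 2·29 = -14
  W = 177 + 6·117 + 3·(-14) = 837

837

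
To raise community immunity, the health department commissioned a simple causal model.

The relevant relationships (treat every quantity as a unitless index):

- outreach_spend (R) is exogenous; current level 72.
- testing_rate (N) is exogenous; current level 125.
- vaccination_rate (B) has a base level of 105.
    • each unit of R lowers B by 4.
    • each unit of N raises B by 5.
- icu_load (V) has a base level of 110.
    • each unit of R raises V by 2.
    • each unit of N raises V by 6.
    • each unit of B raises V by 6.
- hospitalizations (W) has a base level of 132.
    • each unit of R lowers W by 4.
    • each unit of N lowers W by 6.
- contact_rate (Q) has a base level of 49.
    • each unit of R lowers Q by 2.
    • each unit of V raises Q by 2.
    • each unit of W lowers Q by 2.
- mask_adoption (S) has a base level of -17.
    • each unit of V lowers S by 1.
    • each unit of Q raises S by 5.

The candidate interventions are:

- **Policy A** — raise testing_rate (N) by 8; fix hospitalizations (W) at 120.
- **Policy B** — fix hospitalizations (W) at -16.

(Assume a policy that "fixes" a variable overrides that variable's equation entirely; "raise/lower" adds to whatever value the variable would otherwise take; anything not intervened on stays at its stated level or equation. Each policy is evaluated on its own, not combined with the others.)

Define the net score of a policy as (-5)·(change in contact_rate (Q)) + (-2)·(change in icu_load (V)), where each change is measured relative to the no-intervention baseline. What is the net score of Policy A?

6804

Baseline:
  R = 72
  N = 125
  B = 105 − 4·72 + 5·125 = 442
  V = 110 + 2·72 + 6·125 + 6·442 = 3656
  W = 132 − 4·72 − 6·125 = -906
  Q = 49 − 2·72 + 2·3656 − 2·(-906) = 9029
Policy A (N + 8, W := 120):
  R = 72
  N = 125 + 8 = 133
  B = 105 − 4·72 + 5·133 = 482
  V = 110 + 2·72 + 6·133 + 6·482 = 3944
  W = 120
  Q = 49 − 2·72 + 2·3944 − 2·120 = 7553
ΔQ = 7553 − 9029 = -1476; ΔV = 3944 − 3656 = 288
Score = (-5)·(-1476) + (-2)·288 = 6804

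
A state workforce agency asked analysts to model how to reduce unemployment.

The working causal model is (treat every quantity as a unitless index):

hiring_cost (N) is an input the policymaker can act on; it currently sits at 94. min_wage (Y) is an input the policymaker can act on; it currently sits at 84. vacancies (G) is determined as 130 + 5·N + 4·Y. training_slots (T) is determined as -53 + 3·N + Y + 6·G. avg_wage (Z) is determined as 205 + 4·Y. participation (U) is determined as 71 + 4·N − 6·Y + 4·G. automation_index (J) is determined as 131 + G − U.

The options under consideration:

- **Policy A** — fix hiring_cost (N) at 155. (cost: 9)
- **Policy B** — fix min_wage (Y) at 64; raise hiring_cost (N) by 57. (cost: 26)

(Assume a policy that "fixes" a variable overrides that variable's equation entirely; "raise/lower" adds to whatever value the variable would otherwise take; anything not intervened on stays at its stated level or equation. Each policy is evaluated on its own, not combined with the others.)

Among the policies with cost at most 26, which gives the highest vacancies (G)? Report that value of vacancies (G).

1241

Policy A (N := 155):
  N = 155
  Y = 84
  G = 130 + 5·155 + 4·84 = 1241
Policy B (Y := 64, N + 57):
  N = 94 + 57 = 151
  Y = 64
  G = 130 + 5·151 + 4·64 = 1141
Comparing — Policy A: G=1241, Policy B: G=1141. Highest is 1241 (Policy A).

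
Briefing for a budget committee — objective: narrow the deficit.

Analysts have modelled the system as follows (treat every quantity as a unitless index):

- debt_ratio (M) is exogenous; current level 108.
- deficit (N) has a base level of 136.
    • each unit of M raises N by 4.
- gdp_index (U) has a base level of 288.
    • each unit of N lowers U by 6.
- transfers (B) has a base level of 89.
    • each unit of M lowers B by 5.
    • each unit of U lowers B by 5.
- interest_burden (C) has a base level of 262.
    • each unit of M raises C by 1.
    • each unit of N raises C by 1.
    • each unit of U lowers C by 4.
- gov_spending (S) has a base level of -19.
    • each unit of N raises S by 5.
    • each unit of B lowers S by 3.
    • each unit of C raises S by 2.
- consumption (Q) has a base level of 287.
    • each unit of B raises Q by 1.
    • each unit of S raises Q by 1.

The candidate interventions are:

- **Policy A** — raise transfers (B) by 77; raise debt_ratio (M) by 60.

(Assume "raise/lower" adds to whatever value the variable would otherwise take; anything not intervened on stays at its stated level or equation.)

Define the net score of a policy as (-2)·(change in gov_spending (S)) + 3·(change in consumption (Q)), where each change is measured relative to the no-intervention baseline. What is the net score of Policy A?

13320

Baseline:
  M = 108
  N = 136 + 4·108 = 568
  U = 288 − 6·568 = -3120
  B = 89 − 5·108 − 5·(-3120) = 15149
  C = 262 + 108 + 568 − 4·(-3120) = 13418
  S = -19 + 5·568 − 3·15149 + 2·13418 = -15790
  Q = 287 + 15149 + (-15790) = -354
Policy A (B + 77, M + 60):
  M = 108 + 60 = 168
  N = 136 + 4·168 = 808
  U = 288 − 6·808 = -4560
  B = 89 − 5·168 − 5·(-4560) (+77 from intervention) = 22126
  C = 262 + 168 + 808 − 4·(-4560) = 19478
  S = -19 + 5·808 − 3·22126 + 2·19478 = -23401
  Q = 287 + 22126 + (-23401) = -988
ΔS = -23401 − (-15790) = -7611; ΔQ = -988 − (-354) = -634
Score = (-2)·(-7611) + 3·(-634) = 13320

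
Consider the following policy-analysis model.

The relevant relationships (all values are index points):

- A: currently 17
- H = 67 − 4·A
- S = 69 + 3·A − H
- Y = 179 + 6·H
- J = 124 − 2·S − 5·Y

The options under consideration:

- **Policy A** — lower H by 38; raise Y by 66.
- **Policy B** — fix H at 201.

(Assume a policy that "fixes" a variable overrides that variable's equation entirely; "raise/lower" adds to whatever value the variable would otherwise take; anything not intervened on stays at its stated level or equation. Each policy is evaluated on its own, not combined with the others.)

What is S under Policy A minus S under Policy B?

Policy A (H − 38, Y + 66):
  A = 17
  H = 67 − 4·17 (−38 from intervention) = -39
  S = 69 + 3·17 − (-39) = 159
Policy B (H := 201):
  A = 17
  H = 201
  S = 69 + 3·17 − 201 = -81
S: 159 − (-81) = 240

240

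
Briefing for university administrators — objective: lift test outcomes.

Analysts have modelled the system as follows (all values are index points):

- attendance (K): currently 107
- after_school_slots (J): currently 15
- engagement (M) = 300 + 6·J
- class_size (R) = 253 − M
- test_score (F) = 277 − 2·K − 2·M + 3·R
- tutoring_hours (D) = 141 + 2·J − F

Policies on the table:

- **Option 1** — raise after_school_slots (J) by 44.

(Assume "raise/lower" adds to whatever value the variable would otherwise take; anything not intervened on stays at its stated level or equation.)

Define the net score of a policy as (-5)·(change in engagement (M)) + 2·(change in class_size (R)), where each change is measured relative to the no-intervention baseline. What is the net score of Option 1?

-1848

Baseline:
  J = 15
  M = 300 + 6·15 = 390
  R = 253 − 390 = -137
Option 1 (J + 44):
  J = 15 + 44 = 59
  M = 300 + 6·59 = 654
  R = 253 − 654 = -401
ΔM = 654 − 390 = 264; ΔR = -401 − (-137) = -264
Score = (-5)·264 + 2·(-264) = -1848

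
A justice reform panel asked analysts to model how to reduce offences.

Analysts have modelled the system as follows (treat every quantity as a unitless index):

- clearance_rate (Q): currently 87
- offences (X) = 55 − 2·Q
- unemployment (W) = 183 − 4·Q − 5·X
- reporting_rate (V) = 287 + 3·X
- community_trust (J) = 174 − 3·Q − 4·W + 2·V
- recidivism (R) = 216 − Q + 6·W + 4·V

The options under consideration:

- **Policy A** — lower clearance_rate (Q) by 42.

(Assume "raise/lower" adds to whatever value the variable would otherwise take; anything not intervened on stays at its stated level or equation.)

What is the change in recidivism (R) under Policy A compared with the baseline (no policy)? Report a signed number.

Baseline:
  Q = 87
  X = 55 − 2·87 = -119
  W = 183 − 4·87 − 5·(-119) = 430
  V = 287 + 3·(-119) = -70
  R = 216 − 87 + 6·430 + 4·(-70) = 2429
Policy A (Q − 42):
  Q = 87 − 42 = 45
  X = 55 − 2·45 = -35
  W = 183 − 4·45 − 5·(-35) = 178
  V = 287 + 3·(-35) = 182
  R = 216 − 45 + 6·178 + 4·182 = 1967
Change in R: 1967 − 2429 = -462

-462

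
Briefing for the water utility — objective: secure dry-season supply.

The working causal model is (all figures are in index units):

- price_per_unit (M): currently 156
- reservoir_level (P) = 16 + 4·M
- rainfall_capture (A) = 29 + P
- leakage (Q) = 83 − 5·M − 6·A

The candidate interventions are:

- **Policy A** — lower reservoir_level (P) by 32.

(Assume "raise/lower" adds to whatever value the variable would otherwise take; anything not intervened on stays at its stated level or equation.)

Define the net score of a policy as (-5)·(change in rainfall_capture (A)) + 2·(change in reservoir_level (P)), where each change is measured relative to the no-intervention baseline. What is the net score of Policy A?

Baseline:
  M = 156
  P = 16 + 4·156 = 640
  A = 29 + 640 = 669
Policy A (P − 32):
  M = 156
  P = 16 + 4·156 (−32 from intervention) = 608
  A = 29 + 608 = 637
ΔA = 637 − 669 = -32; ΔP = 608 − 640 = -32
Score = (-5)·(-32) + 2·(-32) = 96

96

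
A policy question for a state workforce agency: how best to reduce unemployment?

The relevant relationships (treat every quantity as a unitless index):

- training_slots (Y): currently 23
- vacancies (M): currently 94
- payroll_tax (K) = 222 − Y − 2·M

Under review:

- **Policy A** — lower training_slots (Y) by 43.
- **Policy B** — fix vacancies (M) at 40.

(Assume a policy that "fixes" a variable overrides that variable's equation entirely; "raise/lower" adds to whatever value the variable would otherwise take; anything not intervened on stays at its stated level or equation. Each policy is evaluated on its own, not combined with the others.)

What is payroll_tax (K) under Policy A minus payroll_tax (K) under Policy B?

-65

Policy A (Y − 43):
  Y = 23 − 43 = -20
  M = 94
  K = 222 − (-20) − 2·94 = 54
Policy B (M := 40):
  Y = 23
  M = 40
  K = 222 − 23 − 2·40 = 119
K: 54 − 119 = -65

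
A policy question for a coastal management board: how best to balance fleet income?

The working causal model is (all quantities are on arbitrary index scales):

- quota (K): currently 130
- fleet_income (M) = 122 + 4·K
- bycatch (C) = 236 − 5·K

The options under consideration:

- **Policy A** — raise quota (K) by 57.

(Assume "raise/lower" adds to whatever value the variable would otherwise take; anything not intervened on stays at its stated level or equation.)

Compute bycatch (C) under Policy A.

-699

Policy A (K + 57):
  K = 130 + 57 = 187
  C = 236 − 5·187 = -699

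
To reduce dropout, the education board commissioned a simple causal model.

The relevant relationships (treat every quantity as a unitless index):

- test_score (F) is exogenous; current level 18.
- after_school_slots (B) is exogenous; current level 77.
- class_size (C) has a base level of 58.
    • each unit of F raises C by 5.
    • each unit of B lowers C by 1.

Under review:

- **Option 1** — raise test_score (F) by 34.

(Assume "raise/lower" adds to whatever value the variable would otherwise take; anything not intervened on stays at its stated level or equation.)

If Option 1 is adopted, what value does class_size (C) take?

Option 1 (F + 34):
  F = 18 + 34 = 52
  B = 77
  C = 58 + 5·52 − 77 = 241

241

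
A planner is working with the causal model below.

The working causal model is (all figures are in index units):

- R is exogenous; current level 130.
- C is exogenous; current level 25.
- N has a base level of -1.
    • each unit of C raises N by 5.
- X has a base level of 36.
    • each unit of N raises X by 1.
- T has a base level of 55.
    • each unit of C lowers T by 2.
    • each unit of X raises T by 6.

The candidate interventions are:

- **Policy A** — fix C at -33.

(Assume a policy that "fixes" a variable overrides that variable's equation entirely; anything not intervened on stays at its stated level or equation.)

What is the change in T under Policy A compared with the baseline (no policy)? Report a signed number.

Baseline:
  C = 25
  N = -1 + 5·25 = 124
  X = 36 + 124 = 160
  T = 55 − 2·25 + 6·160 = 965
Policy A (C := -33):
  C = -33
  N = -1 + 5·(-33) = -166
  X = 36 + (-166) = -130
  T = 55 − 2·(-33) + 6·(-130) = -659
Change in T: -659 − 965 = -1624

-1624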